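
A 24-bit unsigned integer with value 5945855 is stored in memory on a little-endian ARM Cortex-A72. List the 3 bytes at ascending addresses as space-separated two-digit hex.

5945855 in hexadecimal, padded to 24 bits, is 0x5AB9FF.
Split into bytes (most-significant first): 5A B9 FF.
Little-endian stores the least-significant byte at the lowest address.
So at ascending addresses the bytes are FF B9 5A.

FF B9 5A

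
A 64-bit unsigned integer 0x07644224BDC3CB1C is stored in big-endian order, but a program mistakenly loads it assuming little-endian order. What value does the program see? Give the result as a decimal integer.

Stored big-endian, the bytes at ascending addresses are 07 64 42 24 BD C3 CB 1C.
Read back as little-endian, the first byte is least significant, giving 0x1CCBC3BD24426407.
0x1CCBC3BD24426407 = 2074967270458811399.

2074967270458811399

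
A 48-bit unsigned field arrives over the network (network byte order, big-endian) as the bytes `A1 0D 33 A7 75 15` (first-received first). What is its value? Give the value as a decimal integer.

177078073259285

In big-endian order the high byte comes first in memory.
The bytes are already most-significant first: 0xA10D33A77515.
0xA10D33A77515 = 177078073259285.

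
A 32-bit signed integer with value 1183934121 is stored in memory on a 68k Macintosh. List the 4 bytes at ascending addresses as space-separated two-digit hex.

1183934121 in hexadecimal, padded to 32 bits, is 0x469166A9.
Split into bytes (most-significant first): 46 91 66 A9.
Big-endian stores the most-significant byte at the lowest address.
So the memory order matches the most-significant-first order: 46 91 66 A9.

46 91 66 A9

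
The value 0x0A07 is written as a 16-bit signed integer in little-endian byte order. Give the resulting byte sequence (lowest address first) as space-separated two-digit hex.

07 0A

Split into bytes (most-significant first): 0A 07.
Little-endian stores the least-significant byte at the lowest address.
So at ascending addresses the bytes are 07 0A.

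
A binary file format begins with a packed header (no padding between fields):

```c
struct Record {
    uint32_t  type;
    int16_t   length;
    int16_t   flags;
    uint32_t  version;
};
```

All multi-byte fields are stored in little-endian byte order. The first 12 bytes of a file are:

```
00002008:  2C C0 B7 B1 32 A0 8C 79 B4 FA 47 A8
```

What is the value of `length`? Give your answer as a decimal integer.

`length` follows `type` (4 bytes), so it starts at byte offset 4 and occupies 2 bytes.
Bytes at offsets 4..5: 32 A0.
Little-endian stores the least-significant byte at the lowest address.
Reassemble most-significant byte first: A0 32 → 0xA032.
Top bit is set, so as a signed 16-bit value this is 0xA032 − 2^16 = -24526.

-24526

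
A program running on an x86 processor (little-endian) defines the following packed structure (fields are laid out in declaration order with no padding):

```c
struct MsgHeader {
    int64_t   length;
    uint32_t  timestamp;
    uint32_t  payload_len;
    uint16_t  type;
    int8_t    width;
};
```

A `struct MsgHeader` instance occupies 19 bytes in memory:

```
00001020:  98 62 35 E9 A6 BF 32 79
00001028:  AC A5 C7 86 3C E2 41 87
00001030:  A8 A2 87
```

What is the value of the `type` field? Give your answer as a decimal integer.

41640

`type` follows `length` (8 B), `timestamp` (4 B), `payload_len` (4 B), so it starts at offset 8 + 4 + 4 = 16 and occupies 2 bytes.
Bytes at offsets 16..17: A8 A2.
Little-endian: lowest address holds the least-significant byte.
Reassemble most-significant byte first: A2 A8 → 0xA2A8.
0xA2A8 = 41640.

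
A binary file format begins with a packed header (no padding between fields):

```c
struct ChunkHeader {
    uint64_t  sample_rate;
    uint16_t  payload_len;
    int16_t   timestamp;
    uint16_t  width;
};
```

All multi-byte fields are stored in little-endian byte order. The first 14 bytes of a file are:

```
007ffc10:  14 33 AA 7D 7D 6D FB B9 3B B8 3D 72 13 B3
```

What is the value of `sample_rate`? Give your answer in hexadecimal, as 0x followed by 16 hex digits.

0xB9FB6D7D7DAA3314

`sample_rate` is the first field, at byte offset 0, occupying 8 bytes.
Bytes at offsets 0..7: 14 33 AA 7D 7D 6D FB B9.
Little-endian: lowest address holds the least-significant byte.
Reassemble most-significant byte first: B9 FB 6D 7D 7D AA 33 14 → 0xB9FB6D7D7DAA3314.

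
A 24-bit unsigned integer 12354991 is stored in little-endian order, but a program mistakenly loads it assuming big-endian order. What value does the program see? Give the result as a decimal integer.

11503036

12354991 in 24-bit hexadecimal is 0xBC85AF.
Stored little-endian, the bytes at ascending addresses are AF 85 BC.
Read back as big-endian, the last byte is least significant, giving 0xAF85BC.
0xAF85BC = 11503036.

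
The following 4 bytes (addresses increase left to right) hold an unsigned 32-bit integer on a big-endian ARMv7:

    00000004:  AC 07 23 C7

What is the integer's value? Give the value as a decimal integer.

Big-endian stores the most-significant byte at the lowest address.
The bytes are already most-significant first: 0xAC0723C7.
0xAC0723C7 = 2886149063.

2886149063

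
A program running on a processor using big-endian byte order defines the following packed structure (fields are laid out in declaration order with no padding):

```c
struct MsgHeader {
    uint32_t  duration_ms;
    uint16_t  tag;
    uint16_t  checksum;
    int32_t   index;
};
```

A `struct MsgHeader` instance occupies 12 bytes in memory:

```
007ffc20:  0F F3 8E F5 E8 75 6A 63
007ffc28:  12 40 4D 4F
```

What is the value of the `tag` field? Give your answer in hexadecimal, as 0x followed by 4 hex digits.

0xE875

`tag` follows `duration_ms` (4 bytes), so it starts at byte offset 4 and occupies 2 bytes.
Bytes at offsets 4..5: E8 75.
In big-endian order the high byte comes first in memory.
The bytes are already most-significant first: 0xE875.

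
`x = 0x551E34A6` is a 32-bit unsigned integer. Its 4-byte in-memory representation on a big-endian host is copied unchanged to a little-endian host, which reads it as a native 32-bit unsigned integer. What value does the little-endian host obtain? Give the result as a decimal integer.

2788433493

Stored big-endian, the bytes at ascending addresses are 55 1E 34 A6.
Read back as little-endian, the first byte is least significant, giving 0xA6341E55.
0xA6341E55 = 2788433493.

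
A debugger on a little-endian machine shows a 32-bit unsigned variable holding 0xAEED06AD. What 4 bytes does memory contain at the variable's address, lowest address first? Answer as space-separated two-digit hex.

Split into bytes (most-significant first): AE ED 06 AD.
Little-endian: lowest address holds the least-significant byte.
So at ascending addresses the bytes are AD 06 ED AE.

AD 06 ED AE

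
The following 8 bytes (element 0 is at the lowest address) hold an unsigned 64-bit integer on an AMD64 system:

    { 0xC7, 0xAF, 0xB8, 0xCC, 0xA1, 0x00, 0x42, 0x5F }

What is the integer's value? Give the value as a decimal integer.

6864049476990447559

Little-endian stores the least-significant byte at the lowest address.
Reassemble most-significant byte first: 5F 42 00 A1 CC B8 AF C7 → 0x5F4200A1CCB8AFC7.
0x5F4200A1CCB8AFC7 = 6864049476990447559.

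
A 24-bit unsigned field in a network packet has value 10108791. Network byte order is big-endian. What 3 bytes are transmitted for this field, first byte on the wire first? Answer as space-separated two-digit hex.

9A 3F 77

10108791 in hexadecimal, padded to 24 bits, is 0x9A3F77.
Split into bytes (most-significant first): 9A 3F 77.
In big-endian order the high byte comes first in memory.
So the memory order matches the most-significant-first order: 9A 3F 77.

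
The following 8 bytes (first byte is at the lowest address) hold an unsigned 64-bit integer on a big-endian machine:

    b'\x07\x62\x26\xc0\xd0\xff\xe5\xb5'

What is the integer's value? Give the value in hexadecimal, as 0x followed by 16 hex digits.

In big-endian order the high byte comes first in memory.
The bytes are already most-significant first: 0x076226C0D0FFE5B5.

0x076226C0D0FFE5B5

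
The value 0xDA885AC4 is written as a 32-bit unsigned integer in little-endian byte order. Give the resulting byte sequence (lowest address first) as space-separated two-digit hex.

C4 5A 88 DA

Split into bytes (most-significant first): DA 88 5A C4.
In little-endian order the low byte comes first in memory.
So at ascending addresses the bytes are C4 5A 88 DA.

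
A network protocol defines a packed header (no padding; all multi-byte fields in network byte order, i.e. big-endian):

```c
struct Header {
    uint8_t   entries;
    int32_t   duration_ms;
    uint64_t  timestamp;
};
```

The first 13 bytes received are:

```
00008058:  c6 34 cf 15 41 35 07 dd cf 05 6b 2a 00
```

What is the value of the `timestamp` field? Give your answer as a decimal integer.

3821266690066033152

`timestamp` follows `entries` (1 B), `duration_ms` (4 B), so it starts at offset 1 + 4 = 5 and occupies 8 bytes.
Bytes at offsets 5..12: 35 07 DD CF 05 6B 2A 00.
Big-endian: lowest address holds the most-significant byte.
The bytes are already most-significant first: 0x3507DDCF056B2A00.
0x3507DDCF056B2A00 = 3821266690066033152.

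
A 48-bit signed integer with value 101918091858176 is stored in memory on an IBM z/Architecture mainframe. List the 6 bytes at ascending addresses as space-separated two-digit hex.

5C B1 A7 A9 51 00

101918091858176 in hexadecimal, padded to 48 bits, is 0x5CB1A7A95100.
Split into bytes (most-significant first): 5C B1 A7 A9 51 00.
Big-endian: lowest address holds the most-significant byte.
So the memory order matches the most-significant-first order: 5C B1 A7 A9 51 00.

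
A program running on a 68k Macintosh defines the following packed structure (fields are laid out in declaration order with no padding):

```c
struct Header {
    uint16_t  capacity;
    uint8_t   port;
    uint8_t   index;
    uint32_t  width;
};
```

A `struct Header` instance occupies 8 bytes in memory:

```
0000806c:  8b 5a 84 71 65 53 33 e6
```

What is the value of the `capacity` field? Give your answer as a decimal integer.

`capacity` is the first field, at byte offset 0, occupying 2 bytes.
Bytes at offsets 0..1: 8B 5A.
Big-endian: lowest address holds the most-significant byte.
The bytes are already most-significant first: 0x8B5A.
0x8B5A = 35674.

35674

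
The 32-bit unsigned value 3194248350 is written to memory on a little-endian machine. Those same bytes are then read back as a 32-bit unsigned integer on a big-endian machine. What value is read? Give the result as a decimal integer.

3194248350 in 32-bit hexadecimal is 0xBE645C9E.
Stored little-endian, the bytes at ascending addresses are 9E 5C 64 BE.
Read back as big-endian, the last byte is least significant, giving 0x9E5C64BE.
0x9E5C64BE = 2656855230.

2656855230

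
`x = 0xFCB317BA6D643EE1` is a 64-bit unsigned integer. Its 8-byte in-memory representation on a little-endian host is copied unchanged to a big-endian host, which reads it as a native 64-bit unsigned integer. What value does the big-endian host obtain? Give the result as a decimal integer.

16230520529526174716

Stored little-endian, the bytes at ascending addresses are E1 3E 64 6D BA 17 B3 FC.
Read back as big-endian, the last byte is least significant, giving 0xE13E646DBA17B3FC.
0xE13E646DBA17B3FC = 16230520529526174716.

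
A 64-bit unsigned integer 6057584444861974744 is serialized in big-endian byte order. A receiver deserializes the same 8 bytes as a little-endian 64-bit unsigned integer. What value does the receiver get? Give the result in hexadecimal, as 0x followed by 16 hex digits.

0xD808EE48F5DC1054

6057584444861974744 in 64-bit hexadecimal is 0x5410DCF548EE08D8.
Stored big-endian, the bytes at ascending addresses are 54 10 DC F5 48 EE 08 D8.
Read back as little-endian, the first byte is least significant, giving 0xD808EE48F5DC1054.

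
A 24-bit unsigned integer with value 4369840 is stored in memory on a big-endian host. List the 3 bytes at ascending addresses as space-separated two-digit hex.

42 AD B0

4369840 in hexadecimal, padded to 24 bits, is 0x42ADB0.
Split into bytes (most-significant first): 42 AD B0.
Big-endian stores the most-significant byte at the lowest address.
So the memory order matches the most-significant-first order: 42 AD B0.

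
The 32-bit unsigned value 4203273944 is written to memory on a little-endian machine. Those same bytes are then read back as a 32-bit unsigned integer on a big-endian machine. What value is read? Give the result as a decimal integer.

4203273944 in 32-bit hexadecimal is 0xFA88DED8.
Stored little-endian, the bytes at ascending addresses are D8 DE 88 FA.
Read back as big-endian, the last byte is least significant, giving 0xD8DE88FA.
0xD8DE88FA = 3638462714.

3638462714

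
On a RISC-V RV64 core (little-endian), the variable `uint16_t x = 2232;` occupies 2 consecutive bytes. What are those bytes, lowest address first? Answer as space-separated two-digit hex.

B8 08

2232 in hexadecimal, padded to 16 bits, is 0x08B8.
Split into bytes (most-significant first): 08 B8.
Little-endian stores the least-significant byte at the lowest address.
So at ascending addresses the bytes are B8 08.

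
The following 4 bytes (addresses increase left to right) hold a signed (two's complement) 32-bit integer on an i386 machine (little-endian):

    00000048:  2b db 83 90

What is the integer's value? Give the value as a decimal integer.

-1870406869

Little-endian: lowest address holds the least-significant byte.
Reassemble most-significant byte first: 90 83 DB 2B → 0x9083DB2B.
Top bit is set, so as a signed 32-bit value this is 0x9083DB2B − 2^32 = -1870406869.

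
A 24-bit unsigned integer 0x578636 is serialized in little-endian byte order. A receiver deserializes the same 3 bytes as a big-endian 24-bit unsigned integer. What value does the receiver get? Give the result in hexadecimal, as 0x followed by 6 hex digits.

Stored little-endian, the bytes at ascending addresses are 36 86 57.
Read back as big-endian, the last byte is least significant, giving 0x368657.

0x368657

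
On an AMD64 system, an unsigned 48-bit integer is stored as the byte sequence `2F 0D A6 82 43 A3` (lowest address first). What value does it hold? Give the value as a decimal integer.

Little-endian stores the least-significant byte at the lowest address.
Reassemble most-significant byte first: A3 43 82 A6 0D 2F → 0xA34382A60D2F.
0xA34382A60D2F = 179510350056751.

179510350056751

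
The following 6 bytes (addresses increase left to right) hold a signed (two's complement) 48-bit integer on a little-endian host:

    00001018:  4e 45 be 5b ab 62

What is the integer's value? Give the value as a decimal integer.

108488118125902

Little-endian: lowest address holds the least-significant byte.
Reassemble most-significant byte first: 62 AB 5B BE 45 4E → 0x62AB5BBE454E.
0x62AB5BBE454E = 108488118125902.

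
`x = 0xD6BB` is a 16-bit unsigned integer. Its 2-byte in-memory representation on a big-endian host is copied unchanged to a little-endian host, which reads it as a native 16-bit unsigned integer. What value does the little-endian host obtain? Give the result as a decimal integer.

Stored big-endian, the bytes at ascending addresses are D6 BB.
Read back as little-endian, the first byte is least significant, giving 0xBBD6.
0xBBD6 = 48086.

48086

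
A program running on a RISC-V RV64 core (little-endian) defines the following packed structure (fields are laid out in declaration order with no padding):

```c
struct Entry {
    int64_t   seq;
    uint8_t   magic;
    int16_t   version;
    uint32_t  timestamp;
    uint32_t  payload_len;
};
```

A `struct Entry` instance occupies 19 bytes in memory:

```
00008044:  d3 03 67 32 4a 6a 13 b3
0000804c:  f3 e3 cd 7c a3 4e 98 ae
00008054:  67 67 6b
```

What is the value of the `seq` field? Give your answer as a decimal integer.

-5542969849457212461

`seq` is the first field, at byte offset 0, occupying 8 bytes.
Bytes at offsets 0..7: D3 03 67 32 4A 6A 13 B3.
In little-endian order the low byte comes first in memory.
Reassemble most-significant byte first: B3 13 6A 4A 32 67 03 D3 → 0xB3136A4A326703D3.
Top bit is set, so as a signed 64-bit value this is 0xB3136A4A326703D3 − 2^64 = -5542969849457212461.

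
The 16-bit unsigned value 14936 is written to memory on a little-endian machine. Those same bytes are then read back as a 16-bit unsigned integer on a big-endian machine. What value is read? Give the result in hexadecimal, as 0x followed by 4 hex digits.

14936 in 16-bit hexadecimal is 0x3A58.
Stored little-endian, the bytes at ascending addresses are 58 3A.
Read back as big-endian, the last byte is least significant, giving 0x583A.

0x583A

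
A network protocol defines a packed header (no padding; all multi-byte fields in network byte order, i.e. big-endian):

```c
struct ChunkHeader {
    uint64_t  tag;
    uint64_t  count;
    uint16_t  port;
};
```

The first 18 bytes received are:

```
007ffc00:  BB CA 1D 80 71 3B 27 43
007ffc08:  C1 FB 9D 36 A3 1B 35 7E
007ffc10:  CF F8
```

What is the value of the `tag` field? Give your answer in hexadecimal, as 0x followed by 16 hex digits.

0xBBCA1D80713B2743

`tag` is the first field, at byte offset 0, occupying 8 bytes.
Bytes at offsets 0..7: BB CA 1D 80 71 3B 27 43.
Big-endian: lowest address holds the most-significant byte.
The bytes are already most-significant first: 0xBBCA1D80713B2743.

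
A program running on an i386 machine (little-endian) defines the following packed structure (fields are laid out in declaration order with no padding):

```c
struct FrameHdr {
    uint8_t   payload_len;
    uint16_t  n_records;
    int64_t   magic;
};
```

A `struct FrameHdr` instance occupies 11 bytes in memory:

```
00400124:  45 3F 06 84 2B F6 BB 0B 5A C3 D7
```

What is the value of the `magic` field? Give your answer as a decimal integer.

`magic` follows `payload_len` (1 B), `n_records` (2 B), so it starts at offset 1 + 2 = 3 and occupies 8 bytes.
Bytes at offsets 3..10: 84 2B F6 BB 0B 5A C3 D7.
Little-endian stores the least-significant byte at the lowest address.
Reassemble most-significant byte first: D7 C3 5A 0B BB F6 2B 84 → 0xD7C35A0BBBF62B84.
Top bit is set, so as a signed 64-bit value this is 0xD7C35A0BBBF62B84 − 2^64 = -2899374728651854972.

-2899374728651854972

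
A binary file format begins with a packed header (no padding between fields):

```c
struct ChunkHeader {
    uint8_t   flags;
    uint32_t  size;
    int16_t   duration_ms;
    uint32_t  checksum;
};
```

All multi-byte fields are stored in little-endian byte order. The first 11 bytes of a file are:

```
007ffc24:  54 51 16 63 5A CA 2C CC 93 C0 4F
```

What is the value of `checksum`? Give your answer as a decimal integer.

`checksum` follows `flags` (1 B), `size` (4 B), `duration_ms` (2 B), so it starts at offset 1 + 4 + 2 = 7 and occupies 4 bytes.
Bytes at offsets 7..10: CC 93 C0 4F.
Little-endian stores the least-significant byte at the lowest address.
Reassemble most-significant byte first: 4F C0 93 CC → 0x4FC093CC.
0x4FC093CC = 1338020812.

1338020812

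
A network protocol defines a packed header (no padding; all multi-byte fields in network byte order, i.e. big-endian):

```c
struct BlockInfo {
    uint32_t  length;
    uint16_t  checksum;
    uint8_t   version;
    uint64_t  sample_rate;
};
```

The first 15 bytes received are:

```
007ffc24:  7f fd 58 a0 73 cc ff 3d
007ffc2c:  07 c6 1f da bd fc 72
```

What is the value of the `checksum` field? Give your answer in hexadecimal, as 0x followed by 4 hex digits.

0x73CC

`checksum` follows `length` (4 bytes), so it starts at byte offset 4 and occupies 2 bytes.
Bytes at offsets 4..5: 73 CC.
Big-endian stores the most-significant byte at the lowest address.
The bytes are already most-significant first: 0x73CC.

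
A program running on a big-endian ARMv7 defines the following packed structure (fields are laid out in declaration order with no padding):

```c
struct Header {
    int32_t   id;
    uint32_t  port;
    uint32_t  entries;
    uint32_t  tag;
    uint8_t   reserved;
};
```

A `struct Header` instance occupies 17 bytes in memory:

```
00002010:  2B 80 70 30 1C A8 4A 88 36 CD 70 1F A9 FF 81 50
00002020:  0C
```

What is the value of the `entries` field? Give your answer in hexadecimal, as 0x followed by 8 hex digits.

0x36CD701F

`entries` follows `id` (4 B), `port` (4 B), so it starts at offset 4 + 4 = 8 and occupies 4 bytes.
Bytes at offsets 8..11: 36 CD 70 1F.
Big-endian: lowest address holds the most-significant byte.
The bytes are already most-significant first: 0x36CD701F.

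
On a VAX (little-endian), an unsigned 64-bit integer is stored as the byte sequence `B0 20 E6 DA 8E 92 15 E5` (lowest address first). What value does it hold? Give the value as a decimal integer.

16507261151451947184

Little-endian stores the least-significant byte at the lowest address.
Reassemble most-significant byte first: E5 15 92 8E DA E6 20 B0 → 0xE515928EDAE620B0.
0xE515928EDAE620B0 = 16507261151451947184.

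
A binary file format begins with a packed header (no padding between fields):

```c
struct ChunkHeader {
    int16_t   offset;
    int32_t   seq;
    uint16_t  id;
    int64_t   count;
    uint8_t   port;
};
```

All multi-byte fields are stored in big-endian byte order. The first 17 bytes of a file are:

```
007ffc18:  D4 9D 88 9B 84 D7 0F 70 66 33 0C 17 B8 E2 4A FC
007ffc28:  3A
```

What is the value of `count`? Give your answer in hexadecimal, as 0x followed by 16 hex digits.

`count` follows `offset` (2 B), `seq` (4 B), `id` (2 B), so it starts at offset 2 + 4 + 2 = 8 and occupies 8 bytes.
Bytes at offsets 8..15: 66 33 0C 17 B8 E2 4A FC.
Big-endian stores the most-significant byte at the lowest address.
The bytes are already most-significant first: 0x66330C17B8E24AFC.

0x66330C17B8E24AFC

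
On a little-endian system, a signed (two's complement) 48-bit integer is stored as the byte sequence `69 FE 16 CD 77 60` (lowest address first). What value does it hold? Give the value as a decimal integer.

In little-endian order the low byte comes first in memory.
Reassemble most-significant byte first: 60 77 CD 16 FE 69 → 0x6077CD16FE69.
0x6077CD16FE69 = 106067658210921.

106067658210921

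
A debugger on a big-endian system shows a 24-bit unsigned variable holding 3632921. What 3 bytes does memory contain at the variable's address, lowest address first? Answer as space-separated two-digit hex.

3632921 in hexadecimal, padded to 24 bits, is 0x376F19.
Split into bytes (most-significant first): 37 6F 19.
In big-endian order the high byte comes first in memory.
So the memory order matches the most-significant-first order: 37 6F 19.

37 6F 19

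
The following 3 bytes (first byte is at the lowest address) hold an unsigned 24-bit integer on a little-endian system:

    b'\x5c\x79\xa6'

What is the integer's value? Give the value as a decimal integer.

Little-endian: lowest address holds the least-significant byte.
Reassemble most-significant byte first: A6 79 5C → 0xA6795C.
0xA6795C = 10910044.

10910044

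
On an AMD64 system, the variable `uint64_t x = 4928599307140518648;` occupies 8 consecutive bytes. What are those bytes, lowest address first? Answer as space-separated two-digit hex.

4928599307140518648 in hexadecimal, padded to 64 bits, is 0x4465E6F4FE58D2F8.
Split into bytes (most-significant first): 44 65 E6 F4 FE 58 D2 F8.
Little-endian: lowest address holds the least-significant byte.
So at ascending addresses the bytes are F8 D2 58 FE F4 E6 65 44.

F8 D2 58 FE F4 E6 65 44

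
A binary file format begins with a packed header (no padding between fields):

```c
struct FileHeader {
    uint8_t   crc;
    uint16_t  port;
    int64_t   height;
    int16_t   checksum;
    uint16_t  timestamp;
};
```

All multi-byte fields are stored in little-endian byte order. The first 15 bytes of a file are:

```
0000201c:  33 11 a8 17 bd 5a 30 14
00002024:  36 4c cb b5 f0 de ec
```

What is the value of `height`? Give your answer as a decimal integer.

-3797600925441671913

`height` follows `crc` (1 B), `port` (2 B), so it starts at offset 1 + 2 = 3 and occupies 8 bytes.
Bytes at offsets 3..10: 17 BD 5A 30 14 36 4C CB.
Little-endian stores the least-significant byte at the lowest address.
Reassemble most-significant byte first: CB 4C 36 14 30 5A BD 17 → 0xCB4C3614305ABD17.
Top bit is set, so as a signed 64-bit value this is 0xCB4C3614305ABD17 − 2^64 = -3797600925441671913.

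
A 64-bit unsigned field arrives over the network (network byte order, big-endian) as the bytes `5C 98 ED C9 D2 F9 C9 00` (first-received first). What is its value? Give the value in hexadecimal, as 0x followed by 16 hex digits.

0x5C98EDC9D2F9C900

Big-endian: lowest address holds the most-significant byte.
The bytes are already most-significant first: 0x5C98EDC9D2F9C900.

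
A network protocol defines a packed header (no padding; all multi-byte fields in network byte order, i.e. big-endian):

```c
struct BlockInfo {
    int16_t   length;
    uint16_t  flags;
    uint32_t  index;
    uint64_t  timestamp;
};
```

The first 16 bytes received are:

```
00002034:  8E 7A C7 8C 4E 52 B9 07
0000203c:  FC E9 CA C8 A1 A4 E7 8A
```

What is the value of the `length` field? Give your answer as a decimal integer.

-29062

`length` is the first field, at byte offset 0, occupying 2 bytes.
Bytes at offsets 0..1: 8E 7A.
In big-endian order the high byte comes first in memory.
The bytes are already most-significant first: 0x8E7A.
Top bit is set, so as a signed 16-bit value this is 0x8E7A − 2^16 = -29062.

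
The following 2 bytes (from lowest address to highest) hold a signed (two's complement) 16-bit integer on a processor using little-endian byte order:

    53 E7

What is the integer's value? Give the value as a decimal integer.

In little-endian order the low byte comes first in memory.
Reassemble most-significant byte first: E7 53 → 0xE753.
Top bit is set, so as a signed 16-bit value this is 0xE753 − 2^16 = -6317.

-6317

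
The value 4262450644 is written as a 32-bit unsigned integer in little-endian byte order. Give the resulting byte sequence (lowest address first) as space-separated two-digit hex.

4262450644 in hexadecimal, padded to 32 bits, is 0xFE0FD5D4.
Split into bytes (most-significant first): FE 0F D5 D4.
In little-endian order the low byte comes first in memory.
So at ascending addresses the bytes are D4 D5 0F FE.

D4 D5 0F FE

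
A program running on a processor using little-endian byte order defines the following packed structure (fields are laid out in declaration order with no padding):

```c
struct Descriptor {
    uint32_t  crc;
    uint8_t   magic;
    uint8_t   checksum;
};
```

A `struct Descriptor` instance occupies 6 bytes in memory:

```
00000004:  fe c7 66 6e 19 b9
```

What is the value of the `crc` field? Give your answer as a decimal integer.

1852229630

`crc` is the first field, at byte offset 0, occupying 4 bytes.
Bytes at offsets 0..3: FE C7 66 6E.
Little-endian stores the least-significant byte at the lowest address.
Reassemble most-significant byte first: 6E 66 C7 FE → 0x6E66C7FE.
0x6E66C7FE = 1852229630.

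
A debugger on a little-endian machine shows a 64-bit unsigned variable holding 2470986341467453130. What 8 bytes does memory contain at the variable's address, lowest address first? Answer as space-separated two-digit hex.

CA 76 02 58 FC B4 4A 22

2470986341467453130 in hexadecimal, padded to 64 bits, is 0x224AB4FC580276CA.
Split into bytes (most-significant first): 22 4A B4 FC 58 02 76 CA.
In little-endian order the low byte comes first in memory.
So at ascending addresses the bytes are CA 76 02 58 FC B4 4A 22.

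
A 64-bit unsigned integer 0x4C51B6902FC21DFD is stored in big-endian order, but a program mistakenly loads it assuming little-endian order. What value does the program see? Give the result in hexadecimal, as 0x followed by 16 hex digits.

0xFD1DC22F90B6514C

Stored big-endian, the bytes at ascending addresses are 4C 51 B6 90 2F C2 1D FD.
Read back as little-endian, the first byte is least significant, giving 0xFD1DC22F90B6514C.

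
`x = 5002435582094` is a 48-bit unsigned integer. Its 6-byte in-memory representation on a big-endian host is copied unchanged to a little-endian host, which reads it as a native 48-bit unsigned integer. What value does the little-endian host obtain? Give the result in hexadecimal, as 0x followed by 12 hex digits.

0x8E5865B88C04

5002435582094 in 48-bit hexadecimal is 0x048CB865588E.
Stored big-endian, the bytes at ascending addresses are 04 8C B8 65 58 8E.
Read back as little-endian, the first byte is least significant, giving 0x8E5865B88C04.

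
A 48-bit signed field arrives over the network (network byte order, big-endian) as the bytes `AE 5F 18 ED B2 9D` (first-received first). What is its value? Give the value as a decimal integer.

-89751513353571

In big-endian order the high byte comes first in memory.
The bytes are already most-significant first: 0xAE5F18EDB29D.
Top bit is set, so as a signed 48-bit value this is 0xAE5F18EDB29D − 2^48 = -89751513353571.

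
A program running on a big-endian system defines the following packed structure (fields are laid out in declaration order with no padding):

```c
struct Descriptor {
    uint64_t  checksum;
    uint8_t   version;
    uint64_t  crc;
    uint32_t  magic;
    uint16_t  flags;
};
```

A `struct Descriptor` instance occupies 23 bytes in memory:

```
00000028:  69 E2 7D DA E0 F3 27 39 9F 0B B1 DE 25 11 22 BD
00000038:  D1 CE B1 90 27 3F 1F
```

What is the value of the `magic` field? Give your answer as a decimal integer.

`magic` follows `checksum` (8 B), `version` (1 B), `crc` (8 B), so it starts at offset 8 + 1 + 8 = 17 and occupies 4 bytes.
Bytes at offsets 17..20: CE B1 90 27.
In big-endian order the high byte comes first in memory.
The bytes are already most-significant first: 0xCEB19027.
0xCEB19027 = 3467743271.

3467743271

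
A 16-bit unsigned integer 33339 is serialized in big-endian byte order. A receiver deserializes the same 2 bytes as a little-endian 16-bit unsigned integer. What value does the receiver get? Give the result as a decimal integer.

15234

33339 in 16-bit hexadecimal is 0x823B.
Stored big-endian, the bytes at ascending addresses are 82 3B.
Read back as little-endian, the first byte is least significant, giving 0x3B82.
0x3B82 = 15234.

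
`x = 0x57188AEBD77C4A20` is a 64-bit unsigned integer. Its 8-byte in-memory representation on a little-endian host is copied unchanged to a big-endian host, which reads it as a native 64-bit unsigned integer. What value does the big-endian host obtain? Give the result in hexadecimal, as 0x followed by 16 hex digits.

Stored little-endian, the bytes at ascending addresses are 20 4A 7C D7 EB 8A 18 57.
Read back as big-endian, the last byte is least significant, giving 0x204A7CD7EB8A1857.

0x204A7CD7EB8A1857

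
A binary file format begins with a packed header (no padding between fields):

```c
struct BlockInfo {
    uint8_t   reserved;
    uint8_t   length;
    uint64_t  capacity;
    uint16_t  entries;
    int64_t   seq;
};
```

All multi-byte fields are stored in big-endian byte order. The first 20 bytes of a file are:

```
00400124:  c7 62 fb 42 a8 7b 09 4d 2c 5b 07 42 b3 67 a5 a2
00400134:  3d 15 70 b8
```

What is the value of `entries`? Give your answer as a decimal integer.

1858

`entries` follows `reserved` (1 B), `length` (1 B), `capacity` (8 B), so it starts at offset 1 + 1 + 8 = 10 and occupies 2 bytes.
Bytes at offsets 10..11: 07 42.
Big-endian stores the most-significant byte at the lowest address.
The bytes are already most-significant first: 0x0742.
0x0742 = 1858.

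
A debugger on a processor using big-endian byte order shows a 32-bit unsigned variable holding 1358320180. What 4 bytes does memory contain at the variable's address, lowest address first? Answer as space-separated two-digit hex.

50 F6 52 34

1358320180 in hexadecimal, padded to 32 bits, is 0x50F65234.
Split into bytes (most-significant first): 50 F6 52 34.
Big-endian: lowest address holds the most-significant byte.
So the memory order matches the most-significant-first order: 50 F6 52 34.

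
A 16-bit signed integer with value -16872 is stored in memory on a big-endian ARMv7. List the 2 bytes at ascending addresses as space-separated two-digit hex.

Two's complement of -16872 in 16 bits: 16872 = 0x41E8; invert → 0xBE17; add 1 → 0xBE18.
Split into bytes (most-significant first): BE 18.
In big-endian order the high byte comes first in memory.
So the memory order matches the most-significant-first order: BE 18.

BE 18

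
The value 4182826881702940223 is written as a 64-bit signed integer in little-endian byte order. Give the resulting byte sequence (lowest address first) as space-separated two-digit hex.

3F CE DB 28 E3 62 0C 3A

4182826881702940223 in hexadecimal, padded to 64 bits, is 0x3A0C62E328DBCE3F.
Split into bytes (most-significant first): 3A 0C 62 E3 28 DB CE 3F.
In little-endian order the low byte comes first in memory.
So at ascending addresses the bytes are 3F CE DB 28 E3 62 0C 3A.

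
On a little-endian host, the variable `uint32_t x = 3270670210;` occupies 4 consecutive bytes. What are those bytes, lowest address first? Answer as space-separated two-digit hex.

3270670210 in hexadecimal, padded to 32 bits, is 0xC2F27782.
Split into bytes (most-significant first): C2 F2 77 82.
Little-endian stores the least-significant byte at the lowest address.
So at ascending addresses the bytes are 82 77 F2 C2.

82 77 F2 C2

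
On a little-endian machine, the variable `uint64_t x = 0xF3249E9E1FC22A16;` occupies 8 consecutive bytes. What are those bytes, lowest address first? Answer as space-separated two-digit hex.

16 2A C2 1F 9E 9E 24 F3

Split into bytes (most-significant first): F3 24 9E 9E 1F C2 2A 16.
Little-endian stores the least-significant byte at the lowest address.
So at ascending addresses the bytes are 16 2A C2 1F 9E 9E 24 F3.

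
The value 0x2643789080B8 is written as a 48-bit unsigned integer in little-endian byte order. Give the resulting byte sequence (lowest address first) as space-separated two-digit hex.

B8 80 90 78 43 26

Split into bytes (most-significant first): 26 43 78 90 80 B8.
Little-endian: lowest address holds the least-significant byte.
So at ascending addresses the bytes are B8 80 90 78 43 26.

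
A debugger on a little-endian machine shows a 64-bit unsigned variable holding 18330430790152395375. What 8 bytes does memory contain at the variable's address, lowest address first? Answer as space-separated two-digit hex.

18330430790152395375 in hexadecimal, padded to 64 bits, is 0xFE62C5AF52EA9A6F.
Split into bytes (most-significant first): FE 62 C5 AF 52 EA 9A 6F.
Little-endian: lowest address holds the least-significant byte.
So at ascending addresses the bytes are 6F 9A EA 52 AF C5 62 FE.

6F 9A EA 52 AF C5 62 FE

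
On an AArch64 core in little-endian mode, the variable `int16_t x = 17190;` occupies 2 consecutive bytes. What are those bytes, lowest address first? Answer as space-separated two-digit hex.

26 43

17190 in hexadecimal, padded to 16 bits, is 0x4326.
Split into bytes (most-significant first): 43 26.
In little-endian order the low byte comes first in memory.
So at ascending addresses the bytes are 26 43.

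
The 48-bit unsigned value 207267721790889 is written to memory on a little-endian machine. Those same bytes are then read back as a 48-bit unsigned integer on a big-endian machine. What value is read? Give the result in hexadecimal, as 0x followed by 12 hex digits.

0xA945EE4682BC

207267721790889 in 48-bit hexadecimal is 0xBC8246EE45A9.
Stored little-endian, the bytes at ascending addresses are A9 45 EE 46 82 BC.
Read back as big-endian, the last byte is least significant, giving 0xA945EE4682BC.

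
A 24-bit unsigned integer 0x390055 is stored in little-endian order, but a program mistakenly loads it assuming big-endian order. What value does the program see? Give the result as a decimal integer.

5570617

Stored little-endian, the bytes at ascending addresses are 55 00 39.
Read back as big-endian, the last byte is least significant, giving 0x550039.
0x550039 = 5570617.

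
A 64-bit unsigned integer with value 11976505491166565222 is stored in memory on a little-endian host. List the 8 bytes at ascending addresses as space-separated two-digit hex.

11976505491166565222 in hexadecimal, padded to 64 bits, is 0xA635184A3B7F9366.
Split into bytes (most-significant first): A6 35 18 4A 3B 7F 93 66.
Little-endian: lowest address holds the least-significant byte.
So at ascending addresses the bytes are 66 93 7F 3B 4A 18 35 A6.

66 93 7F 3B 4A 18 35 A6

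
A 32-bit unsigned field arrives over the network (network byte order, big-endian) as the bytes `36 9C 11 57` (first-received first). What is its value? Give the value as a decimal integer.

Big-endian stores the most-significant byte at the lowest address.
The bytes are already most-significant first: 0x369C1157.
0x369C1157 = 916197719.

916197719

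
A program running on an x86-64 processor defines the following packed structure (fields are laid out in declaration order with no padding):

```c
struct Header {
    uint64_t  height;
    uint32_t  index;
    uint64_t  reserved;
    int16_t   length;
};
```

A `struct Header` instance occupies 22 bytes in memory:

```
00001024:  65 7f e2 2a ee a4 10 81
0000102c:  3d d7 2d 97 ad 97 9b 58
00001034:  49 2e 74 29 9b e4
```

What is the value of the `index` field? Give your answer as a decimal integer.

`index` follows `height` (8 bytes), so it starts at byte offset 8 and occupies 4 bytes.
Bytes at offsets 8..11: 3D D7 2D 97.
Little-endian stores the least-significant byte at the lowest address.
Reassemble most-significant byte first: 97 2D D7 3D → 0x972DD73D.
0x972DD73D = 2536363837.

2536363837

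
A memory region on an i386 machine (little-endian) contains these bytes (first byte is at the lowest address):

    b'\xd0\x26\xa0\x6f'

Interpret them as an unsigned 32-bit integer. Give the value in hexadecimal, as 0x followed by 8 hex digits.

0x6FA026D0

Little-endian stores the least-significant byte at the lowest address.
Reassemble most-significant byte first: 6F A0 26 D0 → 0x6FA026D0.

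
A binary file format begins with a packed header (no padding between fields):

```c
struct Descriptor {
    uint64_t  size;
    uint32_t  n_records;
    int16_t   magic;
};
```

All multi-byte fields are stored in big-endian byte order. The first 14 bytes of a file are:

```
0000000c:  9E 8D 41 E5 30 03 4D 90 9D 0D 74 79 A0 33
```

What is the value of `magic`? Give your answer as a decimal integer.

-24525

`magic` follows `size` (8 B), `n_records` (4 B), so it starts at offset 8 + 4 = 12 and occupies 2 bytes.
Bytes at offsets 12..13: A0 33.
Big-endian: lowest address holds the most-significant byte.
The bytes are already most-significant first: 0xA033.
Top bit is set, so as a signed 16-bit value this is 0xA033 − 2^16 = -24525.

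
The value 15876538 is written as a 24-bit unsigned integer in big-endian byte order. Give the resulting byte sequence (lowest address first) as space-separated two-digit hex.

15876538 in hexadecimal, padded to 24 bits, is 0xF241BA.
Split into bytes (most-significant first): F2 41 BA.
In big-endian order the high byte comes first in memory.
So the memory order matches the most-significant-first order: F2 41 BA.

F2 41 BA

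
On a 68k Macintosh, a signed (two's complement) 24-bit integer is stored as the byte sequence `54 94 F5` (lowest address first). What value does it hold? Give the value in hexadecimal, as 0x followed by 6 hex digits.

0x5494F5

In big-endian order the high byte comes first in memory.
The bytes are already most-significant first: 0x5494F5.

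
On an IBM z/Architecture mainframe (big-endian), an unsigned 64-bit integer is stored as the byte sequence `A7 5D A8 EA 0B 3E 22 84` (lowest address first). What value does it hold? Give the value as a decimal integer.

In big-endian order the high byte comes first in memory.
The bytes are already most-significant first: 0xA75DA8EA0B3E2284.
0xA75DA8EA0B3E2284 = 12059981100332491396.

12059981100332491396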